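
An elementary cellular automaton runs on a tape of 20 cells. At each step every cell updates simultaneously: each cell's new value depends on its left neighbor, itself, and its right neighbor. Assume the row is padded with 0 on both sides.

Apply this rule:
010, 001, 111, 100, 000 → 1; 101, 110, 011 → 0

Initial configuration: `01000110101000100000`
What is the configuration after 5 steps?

10011011111110110111

11111000101111111111
01110111100111111110
10100011011011111101
10111100000001111001
10011011111110110111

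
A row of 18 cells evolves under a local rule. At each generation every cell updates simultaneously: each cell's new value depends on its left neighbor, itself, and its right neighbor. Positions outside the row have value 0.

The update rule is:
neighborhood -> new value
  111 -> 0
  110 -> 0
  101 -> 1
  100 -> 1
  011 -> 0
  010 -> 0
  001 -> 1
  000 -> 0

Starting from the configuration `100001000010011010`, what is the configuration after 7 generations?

010010100101100101
101101011010011010
010010100101100101  (repeats generation 1; period 2)
generation 7: 010010100101100101

010010100101100101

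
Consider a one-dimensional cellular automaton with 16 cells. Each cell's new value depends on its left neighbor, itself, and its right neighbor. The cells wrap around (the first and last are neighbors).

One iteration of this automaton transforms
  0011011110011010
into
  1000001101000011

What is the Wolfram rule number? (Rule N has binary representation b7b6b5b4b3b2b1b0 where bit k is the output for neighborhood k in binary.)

149

position 6: 111 → 1  (bit 7 = 1)
position 3: 110 → 0  (bit 6 = 0)
position 4: 101 → 0  (bit 5 = 0)
position 9: 100 → 1  (bit 4 = 1)
position 2: 011 → 0  (bit 3 = 0)
position 14: 010 → 1  (bit 2 = 1)
position 1: 001 → 0  (bit 1 = 0)
position 0: 000 → 1  (bit 0 = 1)
bits b7..b0 = 10010101 = 149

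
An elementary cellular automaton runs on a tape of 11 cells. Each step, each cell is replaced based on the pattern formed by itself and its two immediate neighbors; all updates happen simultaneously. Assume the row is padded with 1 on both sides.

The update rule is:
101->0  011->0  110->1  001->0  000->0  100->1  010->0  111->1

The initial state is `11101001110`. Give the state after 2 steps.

11110010010

11100100110
11110010010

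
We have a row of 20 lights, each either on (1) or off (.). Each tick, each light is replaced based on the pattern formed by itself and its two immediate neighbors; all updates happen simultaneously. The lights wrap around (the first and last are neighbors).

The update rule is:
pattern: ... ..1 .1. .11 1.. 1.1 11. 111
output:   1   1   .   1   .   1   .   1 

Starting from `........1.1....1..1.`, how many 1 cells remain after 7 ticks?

tick 1: 11111111.1..111..1..
tick 2: 1111111.1..111..1..1
tick 3: 111111.1..111..1..11
tick 4: 11111.1..111..1..111
tick 5: 1111.1..111..1..1111
tick 6: 111.1..111..1..11111
tick 7: 11.1..111..1..111111
count of 1: 13

13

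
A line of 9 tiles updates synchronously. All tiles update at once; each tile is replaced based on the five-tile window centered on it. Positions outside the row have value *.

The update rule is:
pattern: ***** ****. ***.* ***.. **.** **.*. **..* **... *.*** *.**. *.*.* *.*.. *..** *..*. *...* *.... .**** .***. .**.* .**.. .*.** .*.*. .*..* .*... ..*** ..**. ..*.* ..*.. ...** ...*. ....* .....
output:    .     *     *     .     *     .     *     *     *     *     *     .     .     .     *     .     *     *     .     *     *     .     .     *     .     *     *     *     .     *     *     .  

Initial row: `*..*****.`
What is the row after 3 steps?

.*..*.***
....****.
*.*..****

*.*..****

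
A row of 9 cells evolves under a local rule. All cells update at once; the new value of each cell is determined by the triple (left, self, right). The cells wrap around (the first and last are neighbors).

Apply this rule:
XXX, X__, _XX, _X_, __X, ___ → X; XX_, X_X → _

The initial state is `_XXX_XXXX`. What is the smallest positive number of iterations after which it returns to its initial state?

18

_XX__XXX_
XX_XXXX_X
X__XXX__X
_XXXX_XXX
_XXX__XX_
XXX_XXX_X
XX__XX__X
X_XXX_XXX
__XX__XXX
XXX_XXXX_
XX__XXX__
X_XXXX_XX
__XXX__XX
XXXX_XXX_
XXX__XX__
XX_XXX_XX
X__XX__XX
_XXX_XXXX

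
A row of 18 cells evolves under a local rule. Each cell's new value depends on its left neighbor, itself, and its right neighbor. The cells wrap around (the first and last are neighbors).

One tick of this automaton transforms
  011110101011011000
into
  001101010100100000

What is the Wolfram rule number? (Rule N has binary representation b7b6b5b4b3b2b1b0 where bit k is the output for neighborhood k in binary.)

160

position 2: 111 → 1  (bit 7 = 1)
position 4: 110 → 0  (bit 6 = 0)
position 5: 101 → 1  (bit 5 = 1)
position 15: 100 → 0  (bit 4 = 0)
position 1: 011 → 0  (bit 3 = 0)
position 6: 010 → 0  (bit 2 = 0)
position 0: 001 → 0  (bit 1 = 0)
position 16: 000 → 0  (bit 0 = 0)
bits b7..b0 = 10100000 = 160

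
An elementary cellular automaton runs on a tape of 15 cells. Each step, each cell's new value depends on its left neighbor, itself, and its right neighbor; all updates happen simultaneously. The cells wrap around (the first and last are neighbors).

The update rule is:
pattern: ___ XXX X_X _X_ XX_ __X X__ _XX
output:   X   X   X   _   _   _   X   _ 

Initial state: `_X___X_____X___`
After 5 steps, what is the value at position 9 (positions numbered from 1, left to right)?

X

step 1: __XX__XXXX__XXX
step 2: X___X__XX_X__X_
step 3: _XX__X___X_X__X
step 4: X__X__XX__X_X__
step 5: _X__X___X__X_X_
position 9 holds X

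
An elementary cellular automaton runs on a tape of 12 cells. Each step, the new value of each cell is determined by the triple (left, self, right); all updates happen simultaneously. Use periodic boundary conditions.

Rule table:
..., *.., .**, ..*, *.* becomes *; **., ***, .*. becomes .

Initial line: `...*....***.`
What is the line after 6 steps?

***.*****..*
...**....***
****.*****..
*...**....**
.****.*****.
**...**....*

**...**....*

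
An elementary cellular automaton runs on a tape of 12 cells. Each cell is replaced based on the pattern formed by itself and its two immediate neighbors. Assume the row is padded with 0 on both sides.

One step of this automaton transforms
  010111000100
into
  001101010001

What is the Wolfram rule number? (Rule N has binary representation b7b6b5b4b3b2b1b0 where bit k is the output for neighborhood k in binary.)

105

position 4: 111 → 0  (bit 7 = 0)
position 5: 110 → 1  (bit 6 = 1)
position 2: 101 → 1  (bit 5 = 1)
position 6: 100 → 0  (bit 4 = 0)
position 3: 011 → 1  (bit 3 = 1)
position 1: 010 → 0  (bit 2 = 0)
position 0: 001 → 0  (bit 1 = 0)
position 7: 000 → 1  (bit 0 = 1)
bits b7..b0 = 01101001 = 105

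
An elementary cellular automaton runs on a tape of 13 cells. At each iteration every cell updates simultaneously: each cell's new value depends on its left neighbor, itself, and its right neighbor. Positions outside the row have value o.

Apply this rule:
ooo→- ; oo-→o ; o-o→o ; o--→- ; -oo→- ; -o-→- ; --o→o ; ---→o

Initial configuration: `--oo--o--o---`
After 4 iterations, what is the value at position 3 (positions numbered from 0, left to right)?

-o-o-o--o--oo
o-o-o--o--o--
oo-o--o--o--o
-oo--o--o--o-
position 3 holds -

-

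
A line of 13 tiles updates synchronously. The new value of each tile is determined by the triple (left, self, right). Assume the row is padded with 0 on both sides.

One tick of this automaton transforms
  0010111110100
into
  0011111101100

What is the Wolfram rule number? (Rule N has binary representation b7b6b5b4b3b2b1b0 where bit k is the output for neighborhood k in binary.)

position 5: 111 → 1  (bit 7 = 1)
position 8: 110 → 0  (bit 6 = 0)
position 3: 101 → 1  (bit 5 = 1)
position 11: 100 → 0  (bit 4 = 0)
position 4: 011 → 1  (bit 3 = 1)
position 2: 010 → 1  (bit 2 = 1)
position 1: 001 → 0  (bit 1 = 0)
position 0: 000 → 0  (bit 0 = 0)
bits b7..b0 = 10101100 = 172

172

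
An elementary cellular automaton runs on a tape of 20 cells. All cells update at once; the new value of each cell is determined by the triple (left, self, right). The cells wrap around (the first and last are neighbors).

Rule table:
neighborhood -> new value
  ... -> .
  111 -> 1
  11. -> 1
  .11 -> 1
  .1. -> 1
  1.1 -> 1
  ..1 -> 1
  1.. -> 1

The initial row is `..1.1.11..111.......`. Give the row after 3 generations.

generation 1: .1111111111111......
generation 2: 111111111111111.....
generation 3: 1111111111111111...1

1111111111111111...1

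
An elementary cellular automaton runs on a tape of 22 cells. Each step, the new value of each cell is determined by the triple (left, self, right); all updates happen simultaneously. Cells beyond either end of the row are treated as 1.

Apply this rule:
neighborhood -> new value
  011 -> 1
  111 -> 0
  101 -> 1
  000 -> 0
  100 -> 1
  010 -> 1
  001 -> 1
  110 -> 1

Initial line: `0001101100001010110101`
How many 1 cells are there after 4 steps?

15

1011111110011111111111
1110000011110000000000
0011000110011000000001
1111101111111100000011
count of 1: 15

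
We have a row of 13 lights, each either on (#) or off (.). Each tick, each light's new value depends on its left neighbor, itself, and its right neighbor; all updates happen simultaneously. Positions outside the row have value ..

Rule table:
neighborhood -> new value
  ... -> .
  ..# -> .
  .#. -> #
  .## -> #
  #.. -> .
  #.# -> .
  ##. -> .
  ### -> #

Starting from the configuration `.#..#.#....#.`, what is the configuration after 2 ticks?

.#..#.#....#.  (fixed point — unchanged through tick 2)

.#..#.#....#.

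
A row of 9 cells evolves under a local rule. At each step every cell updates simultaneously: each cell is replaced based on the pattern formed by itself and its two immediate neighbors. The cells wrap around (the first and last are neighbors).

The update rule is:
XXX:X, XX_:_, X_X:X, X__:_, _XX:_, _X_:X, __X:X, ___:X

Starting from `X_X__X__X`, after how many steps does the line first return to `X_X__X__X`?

18

step 1: _XX_XX_X_
step 2: X__X__XX_
step 3: X_XX_X__X
step 4: _X__XX_X_
step 5: XX_X__XX_
step 6: __XX_X__X
step 7: _X__XX_XX
step 8: XX_X__X__
step 9: __XX_XX_X
step 10: _X__X__XX
step 11: XX_XX_X__
step 12: __X__XX_X
step 13: _XX_X__XX
step 14: X__XX_X__
step 15: X_X__XX_X
step 16: _XX_X__X_
step 17: X__XX_XX_
step 18: X_X__X__X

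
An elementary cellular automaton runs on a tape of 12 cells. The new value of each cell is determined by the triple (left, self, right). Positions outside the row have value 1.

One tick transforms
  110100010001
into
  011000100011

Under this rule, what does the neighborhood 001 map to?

1

At position 6 the neighborhood is 001; the next row has 1 there.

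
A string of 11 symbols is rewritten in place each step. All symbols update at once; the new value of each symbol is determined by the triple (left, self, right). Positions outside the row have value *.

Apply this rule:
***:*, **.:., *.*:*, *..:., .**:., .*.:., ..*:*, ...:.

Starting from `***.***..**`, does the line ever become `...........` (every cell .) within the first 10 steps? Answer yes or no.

no

step 1: **.*.*..*.*
step 2: *.*.*..*.*.
step 3: .*.*..*.*.*
step 4: *.*..*.*.*.
step 5: .*..*.*.*.*
step 6: *..*.*.*.*.
step 7: ..*.*.*.*.*
step 8: .*.*.*.*.*.
step 9: *.*.*.*.*.*
step 10: .*.*.*.*.*.
step 10 is .*.*.*.*.*., still not uniform .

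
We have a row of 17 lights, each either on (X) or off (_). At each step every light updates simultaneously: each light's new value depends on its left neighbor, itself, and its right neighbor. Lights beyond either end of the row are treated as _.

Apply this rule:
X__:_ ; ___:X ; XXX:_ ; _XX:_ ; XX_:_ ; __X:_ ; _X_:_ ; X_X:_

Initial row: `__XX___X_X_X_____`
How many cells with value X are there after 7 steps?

X____X_______XXXX
__XX___XXXXX_____
X____X_______XXXX  (repeats step 1; period 2)
step 7: X____X_______XXXX
count of X: 6

6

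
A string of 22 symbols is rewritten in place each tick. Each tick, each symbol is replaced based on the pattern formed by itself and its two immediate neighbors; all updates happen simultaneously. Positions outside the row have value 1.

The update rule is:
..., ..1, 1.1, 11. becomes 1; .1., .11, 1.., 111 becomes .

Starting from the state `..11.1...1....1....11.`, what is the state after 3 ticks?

tick 1: .1.11..11..111..111.11
tick 2: 1.1.1.1.1.1..1.1..11..
tick 3: 11.1.1.1.1..1.1..1.1.1

11.1.1.1.1..1.1..1.1.1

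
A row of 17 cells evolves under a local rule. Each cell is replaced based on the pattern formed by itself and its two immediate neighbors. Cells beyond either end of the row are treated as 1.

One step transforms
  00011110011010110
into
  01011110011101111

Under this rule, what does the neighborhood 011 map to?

At position 3 the neighborhood is 011; the next row has 1 there.

1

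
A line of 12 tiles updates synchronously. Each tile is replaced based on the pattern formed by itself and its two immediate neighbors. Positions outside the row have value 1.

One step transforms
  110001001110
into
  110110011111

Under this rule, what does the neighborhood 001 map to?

At position 4 the neighborhood is 001; the next row has 1 there.

1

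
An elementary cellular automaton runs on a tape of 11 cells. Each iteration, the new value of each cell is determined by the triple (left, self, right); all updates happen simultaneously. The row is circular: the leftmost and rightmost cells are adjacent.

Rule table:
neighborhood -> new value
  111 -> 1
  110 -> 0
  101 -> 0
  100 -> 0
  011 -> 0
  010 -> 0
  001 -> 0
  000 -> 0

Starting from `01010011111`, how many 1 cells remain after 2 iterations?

1

00000001110
00000000100
count of 1: 1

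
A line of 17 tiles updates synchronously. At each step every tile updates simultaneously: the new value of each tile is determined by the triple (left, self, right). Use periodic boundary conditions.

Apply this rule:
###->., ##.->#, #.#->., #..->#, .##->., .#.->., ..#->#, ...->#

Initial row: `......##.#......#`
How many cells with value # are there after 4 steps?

3

step 1: ######.#..######.
step 2: .....#..##.....#.
step 3: #####.##.######.#
step 4: ....#..#......#..
count of #: 3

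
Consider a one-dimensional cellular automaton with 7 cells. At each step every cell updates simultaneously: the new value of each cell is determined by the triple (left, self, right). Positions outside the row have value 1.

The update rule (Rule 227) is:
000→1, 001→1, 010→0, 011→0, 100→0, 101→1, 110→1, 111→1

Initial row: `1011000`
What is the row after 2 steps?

step 1: 1101011
step 2: 1110101

1110101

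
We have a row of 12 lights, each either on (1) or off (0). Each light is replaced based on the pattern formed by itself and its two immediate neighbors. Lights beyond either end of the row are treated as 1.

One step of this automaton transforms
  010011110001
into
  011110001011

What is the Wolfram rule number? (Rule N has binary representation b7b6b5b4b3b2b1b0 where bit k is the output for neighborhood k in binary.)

position 5: 111 → 0  (bit 7 = 0)
position 7: 110 → 0  (bit 6 = 0)
position 0: 101 → 0  (bit 5 = 0)
position 2: 100 → 1  (bit 4 = 1)
position 4: 011 → 1  (bit 3 = 1)
position 1: 010 → 1  (bit 2 = 1)
position 3: 001 → 1  (bit 1 = 1)
position 9: 000 → 0  (bit 0 = 0)
bits b7..b0 = 00011110 = 30

30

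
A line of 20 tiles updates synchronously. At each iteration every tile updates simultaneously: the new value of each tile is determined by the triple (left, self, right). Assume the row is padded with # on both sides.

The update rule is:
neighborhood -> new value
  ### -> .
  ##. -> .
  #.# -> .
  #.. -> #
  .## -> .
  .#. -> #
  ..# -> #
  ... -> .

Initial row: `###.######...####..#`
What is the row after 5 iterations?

...#..#...#.###....#

..........#.#....##.
#........##.##..#...
.#......#.....####.#
.##....###...#......
...#..#...#.###....#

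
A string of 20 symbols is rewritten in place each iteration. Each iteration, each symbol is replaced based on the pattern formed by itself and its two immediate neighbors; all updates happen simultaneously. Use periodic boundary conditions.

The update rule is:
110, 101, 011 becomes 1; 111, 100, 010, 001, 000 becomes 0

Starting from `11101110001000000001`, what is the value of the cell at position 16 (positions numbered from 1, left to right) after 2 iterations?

00111010000000000001
00101100000000000000
position 16 holds 0

0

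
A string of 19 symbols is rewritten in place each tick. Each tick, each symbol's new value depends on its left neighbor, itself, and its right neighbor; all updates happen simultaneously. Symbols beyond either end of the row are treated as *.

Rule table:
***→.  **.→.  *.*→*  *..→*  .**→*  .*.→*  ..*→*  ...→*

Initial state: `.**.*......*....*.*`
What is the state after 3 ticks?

tick 1: **.****************
tick 2: ..**...............
tick 3: ***.***************

***.***************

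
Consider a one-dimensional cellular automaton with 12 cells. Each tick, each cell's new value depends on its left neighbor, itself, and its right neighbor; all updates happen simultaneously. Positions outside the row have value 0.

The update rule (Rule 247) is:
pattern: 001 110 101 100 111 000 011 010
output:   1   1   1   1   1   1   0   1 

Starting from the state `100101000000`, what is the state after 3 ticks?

tick 1: 111111111111
tick 2: 011111111111
tick 3: 101111111111

101111111111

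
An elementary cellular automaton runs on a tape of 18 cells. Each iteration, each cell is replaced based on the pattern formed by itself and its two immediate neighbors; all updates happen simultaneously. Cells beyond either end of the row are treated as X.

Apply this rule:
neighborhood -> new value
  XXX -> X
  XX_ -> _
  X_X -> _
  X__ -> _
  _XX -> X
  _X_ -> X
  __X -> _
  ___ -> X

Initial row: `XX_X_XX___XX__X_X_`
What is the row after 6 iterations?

X__X_X__X_X___X_X_
___X_X__X_X_X_X_X_
_X_X_X__X_X_X_X_X_
_X_X_X__X_X_X_X_X_  (fixed point — unchanged through iteration 6)

_X_X_X__X_X_X_X_X_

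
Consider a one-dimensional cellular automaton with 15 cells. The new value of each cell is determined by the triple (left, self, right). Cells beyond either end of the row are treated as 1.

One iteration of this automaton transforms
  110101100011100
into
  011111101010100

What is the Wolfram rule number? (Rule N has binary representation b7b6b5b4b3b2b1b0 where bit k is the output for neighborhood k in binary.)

position 0: 111 → 0  (bit 7 = 0)
position 1: 110 → 1  (bit 6 = 1)
position 2: 101 → 1  (bit 5 = 1)
position 7: 100 → 0  (bit 4 = 0)
position 5: 011 → 1  (bit 3 = 1)
position 3: 010 → 1  (bit 2 = 1)
position 9: 001 → 0  (bit 1 = 0)
position 8: 000 → 1  (bit 0 = 1)
bits b7..b0 = 01101101 = 109

109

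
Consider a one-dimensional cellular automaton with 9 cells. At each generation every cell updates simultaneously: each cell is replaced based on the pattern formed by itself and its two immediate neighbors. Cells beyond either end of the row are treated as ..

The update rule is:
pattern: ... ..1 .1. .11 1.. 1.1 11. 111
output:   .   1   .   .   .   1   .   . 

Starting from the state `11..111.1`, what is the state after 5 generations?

...1...1.
..1...1..
.1...1...
1...1....
...1.....

...1.....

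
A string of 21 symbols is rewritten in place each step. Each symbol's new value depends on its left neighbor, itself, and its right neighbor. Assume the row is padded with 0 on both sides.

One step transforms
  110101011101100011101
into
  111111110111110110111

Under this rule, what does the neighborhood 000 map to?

At position 14 the neighborhood is 000; the next row has 0 there.

0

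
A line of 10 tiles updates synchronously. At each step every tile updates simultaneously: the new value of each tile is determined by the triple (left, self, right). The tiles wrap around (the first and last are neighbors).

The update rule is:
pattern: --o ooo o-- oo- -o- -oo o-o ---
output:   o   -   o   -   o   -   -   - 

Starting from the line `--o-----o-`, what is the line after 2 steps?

-ooo---ooo
----o-o---

----o-o---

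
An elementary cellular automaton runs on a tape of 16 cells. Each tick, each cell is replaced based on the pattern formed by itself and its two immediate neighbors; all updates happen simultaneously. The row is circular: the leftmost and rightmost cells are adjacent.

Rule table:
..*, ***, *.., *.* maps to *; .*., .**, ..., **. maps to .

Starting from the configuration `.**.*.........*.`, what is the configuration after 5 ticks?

*..*.*.......*.*
.**.*.*.....*.*.
*..*.*.*...*.*.*
.**.*.*.*.*.*.*.
*..*.*.*.*.*.*.*

*..*.*.*.*.*.*.*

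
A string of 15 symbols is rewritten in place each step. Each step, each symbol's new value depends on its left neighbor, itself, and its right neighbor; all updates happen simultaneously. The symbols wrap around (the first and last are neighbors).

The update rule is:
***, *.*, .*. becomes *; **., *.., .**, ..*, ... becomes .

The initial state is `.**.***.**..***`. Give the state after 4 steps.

.....*........*

step 1: *..*.*.*.....*.
step 2: *..*****.....**
step 3: ....***.......*
step 4: .....*........*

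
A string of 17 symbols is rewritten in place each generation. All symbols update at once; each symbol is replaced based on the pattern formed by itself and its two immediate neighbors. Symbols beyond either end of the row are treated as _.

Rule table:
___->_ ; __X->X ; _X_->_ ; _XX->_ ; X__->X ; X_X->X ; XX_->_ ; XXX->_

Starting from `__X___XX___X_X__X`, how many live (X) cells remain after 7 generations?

generation 1: _X_X_X__X_X_X_XX_
generation 2: X_X_X_XX_X_X_X__X
generation 3: _X_X_X__X_X_X_XX_  (repeats generation 1; period 2)
generation 7: _X_X_X__X_X_X_XX_
count of X: 8

8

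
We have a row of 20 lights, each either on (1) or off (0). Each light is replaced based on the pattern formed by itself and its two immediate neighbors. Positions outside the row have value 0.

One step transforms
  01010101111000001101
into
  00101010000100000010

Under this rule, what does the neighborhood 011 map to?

At position 7 the neighborhood is 011; the next row has 0 there.

0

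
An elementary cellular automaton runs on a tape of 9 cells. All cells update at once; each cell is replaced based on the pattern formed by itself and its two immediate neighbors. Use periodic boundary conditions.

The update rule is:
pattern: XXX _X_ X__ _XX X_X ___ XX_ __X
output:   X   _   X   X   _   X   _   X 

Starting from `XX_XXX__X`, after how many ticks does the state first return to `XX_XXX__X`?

18

X__XX_XXX
_XXX__XXX
_XX_XXXX_
XX__XXX_X
X_XXXX__X
__XXX_XXX
XXXX__XX_
XXX_XXX__
XX__XX_XX
X_XXX__XX
__XX_XXXX
XXX__XXX_
XX_XXXX__
X__XXX_XX
_XXXX__XX
_XXX_XXX_
XXX__XX_X
XX_XXX__X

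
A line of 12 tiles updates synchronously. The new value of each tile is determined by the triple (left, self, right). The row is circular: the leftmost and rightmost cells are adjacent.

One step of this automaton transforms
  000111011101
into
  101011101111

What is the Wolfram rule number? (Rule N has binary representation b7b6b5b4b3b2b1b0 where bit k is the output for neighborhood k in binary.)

246

position 4: 111 → 1  (bit 7 = 1)
position 5: 110 → 1  (bit 6 = 1)
position 6: 101 → 1  (bit 5 = 1)
position 0: 100 → 1  (bit 4 = 1)
position 3: 011 → 0  (bit 3 = 0)
position 11: 010 → 1  (bit 2 = 1)
position 2: 001 → 1  (bit 1 = 1)
position 1: 000 → 0  (bit 0 = 0)
bits b7..b0 = 11110110 = 246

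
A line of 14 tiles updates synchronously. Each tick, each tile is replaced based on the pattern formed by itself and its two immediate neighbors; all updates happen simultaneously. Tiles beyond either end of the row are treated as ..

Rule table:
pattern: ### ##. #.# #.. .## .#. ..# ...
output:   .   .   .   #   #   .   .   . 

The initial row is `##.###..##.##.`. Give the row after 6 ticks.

tick 1: #..#..#.#..#.#
tick 2: .#..#....#....
tick 3: ..#..#....#...
tick 4: ...#..#....#..
tick 5: ....#..#....#.
tick 6: .....#..#....#

.....#..#....#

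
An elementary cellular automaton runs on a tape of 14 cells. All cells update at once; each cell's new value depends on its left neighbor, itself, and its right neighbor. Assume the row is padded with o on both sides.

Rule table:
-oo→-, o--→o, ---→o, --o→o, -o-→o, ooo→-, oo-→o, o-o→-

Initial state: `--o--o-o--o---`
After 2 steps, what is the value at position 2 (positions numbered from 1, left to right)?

-

step 1: oooooo-ooooooo
step 2: -----o--------
position 2 holds -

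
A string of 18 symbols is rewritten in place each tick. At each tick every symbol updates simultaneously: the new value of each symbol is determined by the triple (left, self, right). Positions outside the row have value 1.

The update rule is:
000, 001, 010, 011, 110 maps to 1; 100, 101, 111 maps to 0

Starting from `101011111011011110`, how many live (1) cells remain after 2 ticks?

11

101010001011010010
101010111011010110
count of 1: 11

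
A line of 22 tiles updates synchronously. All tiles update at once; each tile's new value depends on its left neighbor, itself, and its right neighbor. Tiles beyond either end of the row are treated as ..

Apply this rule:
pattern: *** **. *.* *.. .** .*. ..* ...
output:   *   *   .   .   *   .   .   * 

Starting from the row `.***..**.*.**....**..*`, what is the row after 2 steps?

step 1: .***..**...**.**.**...
step 2: .***..**.*.**.**.**.**

.***..**.*.**.**.**.**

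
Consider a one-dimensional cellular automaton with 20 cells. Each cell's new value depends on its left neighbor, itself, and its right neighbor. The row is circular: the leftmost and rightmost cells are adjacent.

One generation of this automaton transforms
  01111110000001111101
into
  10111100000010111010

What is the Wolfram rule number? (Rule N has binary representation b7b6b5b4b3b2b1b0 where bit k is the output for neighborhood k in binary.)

position 2: 111 → 1  (bit 7 = 1)
position 6: 110 → 0  (bit 6 = 0)
position 0: 101 → 1  (bit 5 = 1)
position 7: 100 → 0  (bit 4 = 0)
position 1: 011 → 0  (bit 3 = 0)
position 19: 010 → 0  (bit 2 = 0)
position 12: 001 → 1  (bit 1 = 1)
position 8: 000 → 0  (bit 0 = 0)
bits b7..b0 = 10100010 = 162

162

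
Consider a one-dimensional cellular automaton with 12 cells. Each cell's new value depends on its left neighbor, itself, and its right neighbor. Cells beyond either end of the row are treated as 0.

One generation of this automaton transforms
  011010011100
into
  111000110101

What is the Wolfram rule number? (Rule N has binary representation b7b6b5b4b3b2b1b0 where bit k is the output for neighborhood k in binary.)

75

position 8: 111 → 0  (bit 7 = 0)
position 2: 110 → 1  (bit 6 = 1)
position 3: 101 → 0  (bit 5 = 0)
position 5: 100 → 0  (bit 4 = 0)
position 1: 011 → 1  (bit 3 = 1)
position 4: 010 → 0  (bit 2 = 0)
position 0: 001 → 1  (bit 1 = 1)
position 11: 000 → 1  (bit 0 = 1)
bits b7..b0 = 01001011 = 75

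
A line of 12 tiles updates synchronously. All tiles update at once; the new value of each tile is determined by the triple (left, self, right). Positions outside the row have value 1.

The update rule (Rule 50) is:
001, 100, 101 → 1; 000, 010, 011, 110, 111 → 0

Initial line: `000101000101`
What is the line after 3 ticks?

101010101010
010101010101
101010101010

101010101010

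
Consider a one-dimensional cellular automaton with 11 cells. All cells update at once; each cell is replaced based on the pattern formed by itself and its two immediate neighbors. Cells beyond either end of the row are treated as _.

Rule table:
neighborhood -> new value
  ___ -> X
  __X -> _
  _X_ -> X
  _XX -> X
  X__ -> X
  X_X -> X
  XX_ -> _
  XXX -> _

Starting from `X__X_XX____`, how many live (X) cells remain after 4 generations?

7

generation 1: XX_XXX_XXXX
generation 2: X_XX__XX___
generation 3: XXX_X_X_XXX
generation 4: X__XXXXXX__
count of X: 7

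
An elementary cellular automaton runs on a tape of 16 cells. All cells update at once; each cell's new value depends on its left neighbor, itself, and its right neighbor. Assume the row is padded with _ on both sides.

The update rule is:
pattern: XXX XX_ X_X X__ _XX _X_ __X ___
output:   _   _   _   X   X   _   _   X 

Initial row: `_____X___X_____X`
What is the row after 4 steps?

_X_XXXXXXX_X___X

step 1: XXXX__XX__XXXX__
step 2: X___X_X_X_X___XX
step 3: _XX________XX_X_
step 4: _X_XXXXXXX_X___X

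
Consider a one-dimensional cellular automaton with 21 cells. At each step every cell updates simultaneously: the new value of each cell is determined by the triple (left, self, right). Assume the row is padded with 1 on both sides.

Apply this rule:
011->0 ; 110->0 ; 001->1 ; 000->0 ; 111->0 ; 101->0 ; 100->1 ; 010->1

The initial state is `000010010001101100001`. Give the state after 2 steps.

100111111010000010010
011000000011000111110

011000000011000111110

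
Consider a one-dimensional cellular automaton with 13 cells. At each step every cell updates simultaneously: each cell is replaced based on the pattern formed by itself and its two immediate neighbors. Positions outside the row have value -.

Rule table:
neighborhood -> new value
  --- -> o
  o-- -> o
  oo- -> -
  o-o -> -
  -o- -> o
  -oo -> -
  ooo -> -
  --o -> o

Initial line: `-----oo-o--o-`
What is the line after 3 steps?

ooooo---ooooo

ooooo---ooooo
-----ooo-----
ooooo---ooooo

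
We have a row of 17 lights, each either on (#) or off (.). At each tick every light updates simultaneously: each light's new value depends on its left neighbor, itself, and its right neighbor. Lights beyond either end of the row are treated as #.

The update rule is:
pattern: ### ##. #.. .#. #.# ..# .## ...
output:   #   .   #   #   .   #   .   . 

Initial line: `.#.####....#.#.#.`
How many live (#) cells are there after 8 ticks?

.#..##.#..##.#.#.
.###...###...#.#.
..#.#.#.#.#.##.#.
###.#.#.#.#....#.
##..#.#.#.##..##.
#.###.#.#...##...
...#..#.##.#..#.#
#.#####....####..
count of #: 10

10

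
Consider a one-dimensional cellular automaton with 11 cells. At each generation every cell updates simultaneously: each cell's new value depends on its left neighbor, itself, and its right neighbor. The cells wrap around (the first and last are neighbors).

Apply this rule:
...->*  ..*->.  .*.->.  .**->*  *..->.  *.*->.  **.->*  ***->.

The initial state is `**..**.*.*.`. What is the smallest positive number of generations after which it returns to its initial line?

**..**.....
**..**.***.
**..**.*.*.

3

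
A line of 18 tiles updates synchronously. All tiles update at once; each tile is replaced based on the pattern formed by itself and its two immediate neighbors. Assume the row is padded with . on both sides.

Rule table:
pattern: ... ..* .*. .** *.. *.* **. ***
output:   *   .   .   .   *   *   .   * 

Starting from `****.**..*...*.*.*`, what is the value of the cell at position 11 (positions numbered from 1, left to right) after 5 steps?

.**.*..*..**..*.*.
...*.*..*...*..*.*
**..*.*..**..*..*.
..*..*.*...*..*..*
*..*..*.**..*..*..
position 11 holds .

.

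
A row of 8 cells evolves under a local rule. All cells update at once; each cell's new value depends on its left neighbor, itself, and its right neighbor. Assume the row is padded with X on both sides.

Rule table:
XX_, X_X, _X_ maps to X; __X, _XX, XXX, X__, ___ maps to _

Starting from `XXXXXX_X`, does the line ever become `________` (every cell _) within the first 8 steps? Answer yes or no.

yes

_____XX_
______XX
________
all cells are _ at step 3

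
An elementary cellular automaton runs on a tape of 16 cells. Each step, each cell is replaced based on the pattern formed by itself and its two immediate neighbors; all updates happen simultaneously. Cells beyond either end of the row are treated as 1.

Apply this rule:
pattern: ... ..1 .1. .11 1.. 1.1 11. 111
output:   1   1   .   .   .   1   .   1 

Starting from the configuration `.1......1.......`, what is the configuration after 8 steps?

1..11111..111111
..1.111..1.11111
.1.1.1..1.1.1111
1.1.1..1.1.1.111
.1.1..1.1.1.1.11
1.1..1.1.1.1.1.1
.1..1.1.1.1.1.1.
1..1.1.1.1.1.1.1

1..1.1.1.1.1.1.1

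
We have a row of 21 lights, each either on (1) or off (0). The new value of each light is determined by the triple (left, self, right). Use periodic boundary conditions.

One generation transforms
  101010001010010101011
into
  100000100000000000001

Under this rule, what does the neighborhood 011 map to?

At position 19 the neighborhood is 011; the next row has 0 there.

0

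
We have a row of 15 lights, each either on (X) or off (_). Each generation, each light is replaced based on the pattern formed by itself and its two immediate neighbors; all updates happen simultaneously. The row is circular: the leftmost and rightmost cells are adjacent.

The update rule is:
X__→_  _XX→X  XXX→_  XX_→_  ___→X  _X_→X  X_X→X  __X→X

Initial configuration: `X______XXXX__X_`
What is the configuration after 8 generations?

XXXX___XX______

X_XXXXXX____XXX
_XX______XXXX__
XX__XXXXXX____X
___XX______XXXX
_XXX__XXXXXX___
XX___XX______XX
___XXX__XXXXXX_
XXXX___XX______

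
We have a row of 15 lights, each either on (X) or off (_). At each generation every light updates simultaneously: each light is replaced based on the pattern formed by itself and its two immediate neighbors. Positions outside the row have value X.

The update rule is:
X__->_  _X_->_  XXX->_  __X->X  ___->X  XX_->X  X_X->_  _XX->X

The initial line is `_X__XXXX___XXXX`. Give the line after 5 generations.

_XX__XXX_XX_X_X

generation 1: ___XX__X_XXX___
generation 2: _XXXX_X__X_X_XX
generation 3: _X__X___X____X_
generation 4: ___X__XX__XXX__
generation 5: _XX__XXX_XX_X_X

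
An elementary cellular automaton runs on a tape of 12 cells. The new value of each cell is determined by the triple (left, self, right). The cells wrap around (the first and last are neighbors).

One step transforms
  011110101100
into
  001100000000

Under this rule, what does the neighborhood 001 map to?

At position 0 the neighborhood is 001; the next row has 0 there.

0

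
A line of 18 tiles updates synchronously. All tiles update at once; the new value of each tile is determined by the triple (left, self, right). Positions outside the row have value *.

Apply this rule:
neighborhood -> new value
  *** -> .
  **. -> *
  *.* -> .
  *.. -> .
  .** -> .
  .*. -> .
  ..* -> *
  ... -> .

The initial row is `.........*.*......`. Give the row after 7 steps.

..*........*..*..*

........*........*
.......*........*.
......*........*..
.....*........*..*
....*........*..*.
...*........*..*..
..*........*..*..*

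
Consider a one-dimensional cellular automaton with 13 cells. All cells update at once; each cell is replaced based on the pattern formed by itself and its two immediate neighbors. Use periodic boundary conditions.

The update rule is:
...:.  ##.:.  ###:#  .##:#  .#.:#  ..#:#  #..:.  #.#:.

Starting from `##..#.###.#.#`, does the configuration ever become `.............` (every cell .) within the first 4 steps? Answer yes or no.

no

step 1: #..##.##..#.#
step 2: ..##..#..##.#
step 3: .##..##.##..#
step 4: .#..##..#..##
step 4 is .#..##..#..##, still not uniform .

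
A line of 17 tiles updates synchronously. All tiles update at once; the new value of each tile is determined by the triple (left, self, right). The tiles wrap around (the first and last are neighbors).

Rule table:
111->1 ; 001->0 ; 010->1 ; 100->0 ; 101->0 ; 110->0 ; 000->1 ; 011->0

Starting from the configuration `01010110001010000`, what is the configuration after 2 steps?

01010110101010010

01010000101010111
01010110101010010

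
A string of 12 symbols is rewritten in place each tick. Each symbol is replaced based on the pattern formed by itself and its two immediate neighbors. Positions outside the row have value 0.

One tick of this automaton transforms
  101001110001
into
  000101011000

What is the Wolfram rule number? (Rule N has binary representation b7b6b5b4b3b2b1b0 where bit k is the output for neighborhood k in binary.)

88

position 6: 111 → 0  (bit 7 = 0)
position 7: 110 → 1  (bit 6 = 1)
position 1: 101 → 0  (bit 5 = 0)
position 3: 100 → 1  (bit 4 = 1)
position 5: 011 → 1  (bit 3 = 1)
position 0: 010 → 0  (bit 2 = 0)
position 4: 001 → 0  (bit 1 = 0)
position 9: 000 → 0  (bit 0 = 0)
bits b7..b0 = 01011000 = 88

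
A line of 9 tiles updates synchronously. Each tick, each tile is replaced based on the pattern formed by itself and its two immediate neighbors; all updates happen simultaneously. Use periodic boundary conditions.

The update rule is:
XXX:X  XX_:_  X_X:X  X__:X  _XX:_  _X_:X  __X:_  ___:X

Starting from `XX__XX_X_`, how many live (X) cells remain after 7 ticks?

5

__X___XXX
X_XXX__X_
XX_X_X_XX
X_XXXXX_X
_X_XXX_X_
_XX_X_XXX
X__XXX_X_
count of X: 5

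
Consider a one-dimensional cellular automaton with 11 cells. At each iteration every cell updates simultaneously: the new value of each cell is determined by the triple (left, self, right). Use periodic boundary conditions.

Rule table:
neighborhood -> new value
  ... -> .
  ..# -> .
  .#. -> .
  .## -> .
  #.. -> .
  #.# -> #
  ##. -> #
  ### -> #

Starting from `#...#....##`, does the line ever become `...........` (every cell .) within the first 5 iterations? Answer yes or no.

yes

#.........#
#..........
...........
all cells are . at iteration 3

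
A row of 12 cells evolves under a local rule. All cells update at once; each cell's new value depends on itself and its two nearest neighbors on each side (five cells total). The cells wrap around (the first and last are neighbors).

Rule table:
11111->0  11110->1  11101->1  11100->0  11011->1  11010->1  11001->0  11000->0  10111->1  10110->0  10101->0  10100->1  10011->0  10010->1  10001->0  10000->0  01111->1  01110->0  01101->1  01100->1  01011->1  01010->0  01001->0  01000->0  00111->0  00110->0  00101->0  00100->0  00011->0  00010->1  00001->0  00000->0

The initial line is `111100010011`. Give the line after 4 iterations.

000100001001

iteration 1: 001000100001
iteration 2: 010001000010
iteration 3: 100010000100
iteration 4: 000100001001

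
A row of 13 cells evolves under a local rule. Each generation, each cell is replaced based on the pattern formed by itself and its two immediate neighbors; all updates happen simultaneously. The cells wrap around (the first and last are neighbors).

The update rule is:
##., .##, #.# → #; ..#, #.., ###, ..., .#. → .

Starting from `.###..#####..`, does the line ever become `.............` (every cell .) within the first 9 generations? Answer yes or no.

yes

generation 1: .#.#..#...#..
generation 2: ..#..........
generation 3: .............
all cells are . at generation 3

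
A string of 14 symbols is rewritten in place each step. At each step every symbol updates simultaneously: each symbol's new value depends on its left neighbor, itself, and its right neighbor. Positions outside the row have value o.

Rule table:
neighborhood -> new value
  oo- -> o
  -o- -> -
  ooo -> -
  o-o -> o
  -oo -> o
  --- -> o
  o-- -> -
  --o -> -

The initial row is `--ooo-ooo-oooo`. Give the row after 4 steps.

o-oo--ooooo-oo

step 1: --o-ooo-ooo---
step 2: ---oo-ooo-o-o-
step 3: -o-oooo-oo-o-o
step 4: o-oo--ooooo-oo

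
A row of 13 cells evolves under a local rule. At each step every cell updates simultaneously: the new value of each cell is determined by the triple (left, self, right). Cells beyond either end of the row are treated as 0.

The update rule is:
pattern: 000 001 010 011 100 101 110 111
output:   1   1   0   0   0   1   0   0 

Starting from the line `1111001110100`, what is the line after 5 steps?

0000000100010

0000010001001
1111100110010
0000001000100
1111110011001
0000000100010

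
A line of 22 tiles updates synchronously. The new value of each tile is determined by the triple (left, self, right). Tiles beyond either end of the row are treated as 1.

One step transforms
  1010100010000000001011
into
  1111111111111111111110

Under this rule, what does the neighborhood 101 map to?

At position 1 the neighborhood is 101; the next row has 1 there.

1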